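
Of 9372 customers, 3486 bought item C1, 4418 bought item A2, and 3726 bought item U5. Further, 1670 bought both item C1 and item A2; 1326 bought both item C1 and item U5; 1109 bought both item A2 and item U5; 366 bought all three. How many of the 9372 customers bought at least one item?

Inclusion–exclusion gives
N(≥1) = 3486 + 4418 + 3726 − 1670 − 1326 − 1109 + 366 = 7891

7891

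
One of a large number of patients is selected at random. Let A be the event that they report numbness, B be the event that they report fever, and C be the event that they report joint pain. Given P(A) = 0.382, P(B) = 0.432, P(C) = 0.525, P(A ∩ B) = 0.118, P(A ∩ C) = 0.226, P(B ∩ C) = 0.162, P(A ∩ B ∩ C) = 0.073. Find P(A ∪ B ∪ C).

By inclusion–exclusion:
P(A ∪ B ∪ C) = 0.382 + 0.432 + 0.525 − 0.118 − 0.226 − 0.162 + 0.073 = 0.906

0.906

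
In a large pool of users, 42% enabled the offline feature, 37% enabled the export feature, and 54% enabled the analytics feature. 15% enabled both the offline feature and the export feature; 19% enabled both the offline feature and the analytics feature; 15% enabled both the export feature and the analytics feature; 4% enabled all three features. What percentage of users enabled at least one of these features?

P(union) = 42 + 37 + 54 − 15 − 19 − 15 + 4 = 88%

88%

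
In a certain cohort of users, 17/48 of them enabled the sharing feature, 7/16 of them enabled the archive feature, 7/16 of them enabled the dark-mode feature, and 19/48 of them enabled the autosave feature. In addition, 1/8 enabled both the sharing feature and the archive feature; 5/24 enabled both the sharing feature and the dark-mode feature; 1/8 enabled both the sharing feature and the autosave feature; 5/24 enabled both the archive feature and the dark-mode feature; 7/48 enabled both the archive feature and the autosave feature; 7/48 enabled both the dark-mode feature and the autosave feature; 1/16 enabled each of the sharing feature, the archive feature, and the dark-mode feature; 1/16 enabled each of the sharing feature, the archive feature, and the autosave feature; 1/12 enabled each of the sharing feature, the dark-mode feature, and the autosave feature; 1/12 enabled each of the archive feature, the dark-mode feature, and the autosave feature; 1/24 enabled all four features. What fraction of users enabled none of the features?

Using inclusion–exclusion:
P(at least one) = 17/48 + 7/16 + 7/16 + 19/48 − 1/8 − 5/24 − 1/8 − 5/24 − 7/48 − 7/48 + 1/16 + 1/16 + 1/12 + 1/12 − 1/24 = 11/12
P(none) = 1 − 11/12 = 1/12

1/12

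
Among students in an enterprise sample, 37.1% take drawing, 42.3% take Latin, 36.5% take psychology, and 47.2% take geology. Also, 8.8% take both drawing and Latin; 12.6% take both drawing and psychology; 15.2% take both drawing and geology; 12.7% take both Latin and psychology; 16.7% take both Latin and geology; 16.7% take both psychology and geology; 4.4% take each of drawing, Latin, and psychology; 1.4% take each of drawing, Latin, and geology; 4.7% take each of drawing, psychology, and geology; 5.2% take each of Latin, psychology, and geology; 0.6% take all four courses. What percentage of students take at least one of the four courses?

Using inclusion–exclusion:
P(≥1) = 37.1 + 42.3 + 36.5 + 47.2 − 8.8 − 12.6 − 15.2 − 12.7 − 16.7 − 16.7 + 4.4 + 1.4 + 4.7 + 5.2 − 0.6 = 95.5%

95.5%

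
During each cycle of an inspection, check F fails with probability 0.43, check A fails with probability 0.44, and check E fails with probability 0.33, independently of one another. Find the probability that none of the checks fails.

P(none) = (1 − 0.43) × (1 − 0.44) × (1 − 0.33) = 0.57 × 0.56 × 0.67 = 0.213864

0.213864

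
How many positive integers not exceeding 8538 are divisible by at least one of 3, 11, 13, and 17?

4043

Using inclusion–exclusion:
⌊8538/3⌋ + ⌊8538/11⌋ + ⌊8538/13⌋ + ⌊8538/17⌋ − ⌊8538/33⌋ − ⌊8538/39⌋ − ⌊8538/51⌋ − ⌊8538/143⌋ − ⌊8538/187⌋ − ⌊8538/221⌋ + ⌊8538/429⌋ + ⌊8538/561⌋ + ⌊8538/663⌋ + ⌊8538/2431⌋ − ⌊8538/7293⌋ = 2846 + 776 + 656 + 502 − 258 − 218 − 167 − 59 − 45 − 38 + 19 + 15 + 12 + 3 − 1 = 4043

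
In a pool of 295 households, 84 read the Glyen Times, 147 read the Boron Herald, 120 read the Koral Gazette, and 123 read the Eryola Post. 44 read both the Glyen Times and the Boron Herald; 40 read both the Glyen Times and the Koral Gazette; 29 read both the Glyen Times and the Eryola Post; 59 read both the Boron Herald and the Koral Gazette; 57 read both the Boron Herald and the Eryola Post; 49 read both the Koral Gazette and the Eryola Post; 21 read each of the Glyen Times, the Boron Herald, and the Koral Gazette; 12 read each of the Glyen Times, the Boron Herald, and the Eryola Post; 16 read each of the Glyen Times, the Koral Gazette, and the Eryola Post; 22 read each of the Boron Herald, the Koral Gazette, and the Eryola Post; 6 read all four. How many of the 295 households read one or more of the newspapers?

By inclusion–exclusion:
N(≥1) = 84 + 147 + 120 + 123 − 44 − 40 − 29 − 59 − 57 − 49 + 21 + 12 + 16 + 22 − 6 = 261

261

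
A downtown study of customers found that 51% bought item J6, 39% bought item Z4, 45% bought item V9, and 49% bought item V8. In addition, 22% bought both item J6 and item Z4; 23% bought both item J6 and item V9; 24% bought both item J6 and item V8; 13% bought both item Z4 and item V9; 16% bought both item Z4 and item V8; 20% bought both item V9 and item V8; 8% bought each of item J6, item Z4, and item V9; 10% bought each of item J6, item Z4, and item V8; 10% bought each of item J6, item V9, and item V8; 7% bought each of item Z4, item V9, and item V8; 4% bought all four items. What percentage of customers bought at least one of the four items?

97%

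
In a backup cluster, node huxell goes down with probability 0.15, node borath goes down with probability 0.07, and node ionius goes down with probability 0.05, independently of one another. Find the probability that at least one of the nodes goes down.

Since the events are independent, P(none) is the product of the individual non-occurrence probabilities.
P(none) = (1 − 0.15) × (1 − 0.07) × (1 − 0.05) = 0.85 × 0.93 × 0.95 = 0.750975
P(at least one) = 1 − 0.750975 = 0.249025

0.249025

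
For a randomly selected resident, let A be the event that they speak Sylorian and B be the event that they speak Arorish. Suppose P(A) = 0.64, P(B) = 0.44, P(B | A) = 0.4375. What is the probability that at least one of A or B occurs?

0.80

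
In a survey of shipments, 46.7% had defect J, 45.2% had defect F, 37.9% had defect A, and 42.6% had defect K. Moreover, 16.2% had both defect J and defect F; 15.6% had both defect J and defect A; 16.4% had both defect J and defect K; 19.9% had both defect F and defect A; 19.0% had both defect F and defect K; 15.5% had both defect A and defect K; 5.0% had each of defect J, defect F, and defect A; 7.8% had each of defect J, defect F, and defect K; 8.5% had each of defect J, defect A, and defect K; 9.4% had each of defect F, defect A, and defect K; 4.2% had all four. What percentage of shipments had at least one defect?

Apply inclusion-exclusion:
P(union) = 46.7 + 45.2 + 37.9 + 42.6 − 16.2 − 15.6 − 16.4 − 19.9 − 19.0 − 15.5 + 5.0 + 7.8 + 8.5 + 9.4 − 4.2 = 96.3%

96.3%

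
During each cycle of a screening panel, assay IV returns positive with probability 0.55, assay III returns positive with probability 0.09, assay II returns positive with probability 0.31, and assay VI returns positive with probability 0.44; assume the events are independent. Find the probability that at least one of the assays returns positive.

0.8417692

Independence gives P(none) = ∏(1 − pᵢ).
P(none) = (1 − 0.55) × (1 − 0.09) × (1 − 0.31) × (1 − 0.44) = 0.45 × 0.91 × 0.69 × 0.56 = 0.1582308
P(at least one) = 1 − 0.1582308 = 0.8417692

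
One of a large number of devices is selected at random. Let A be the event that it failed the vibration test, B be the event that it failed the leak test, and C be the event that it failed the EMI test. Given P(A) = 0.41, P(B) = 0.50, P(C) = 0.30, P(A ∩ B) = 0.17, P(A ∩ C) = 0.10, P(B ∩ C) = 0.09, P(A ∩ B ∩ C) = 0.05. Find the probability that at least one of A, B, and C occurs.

Using inclusion–exclusion:
P(A ∪ B ∪ C) = 0.41 + 0.50 + 0.30 − 0.17 − 0.10 − 0.09 + 0.05 = 0.90

0.90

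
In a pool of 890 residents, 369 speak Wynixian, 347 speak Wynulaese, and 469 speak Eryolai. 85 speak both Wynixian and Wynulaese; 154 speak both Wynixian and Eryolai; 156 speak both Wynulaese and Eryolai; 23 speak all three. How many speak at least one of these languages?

813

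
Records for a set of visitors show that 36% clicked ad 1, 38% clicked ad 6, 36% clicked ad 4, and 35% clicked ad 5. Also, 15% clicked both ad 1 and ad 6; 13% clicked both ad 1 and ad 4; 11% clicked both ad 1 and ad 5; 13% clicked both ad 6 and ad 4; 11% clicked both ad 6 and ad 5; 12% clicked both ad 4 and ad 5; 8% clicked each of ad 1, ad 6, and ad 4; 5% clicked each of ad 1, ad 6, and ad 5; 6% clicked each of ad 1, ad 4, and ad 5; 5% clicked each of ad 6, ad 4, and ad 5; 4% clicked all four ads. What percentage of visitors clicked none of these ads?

P(≥1) = 36 + 38 + 36 + 35 − 15 − 13 − 11 − 13 − 11 − 12 + 8 + 5 + 6 + 5 − 4 = 90%
P(none) = 100% − 90% = 10%

10%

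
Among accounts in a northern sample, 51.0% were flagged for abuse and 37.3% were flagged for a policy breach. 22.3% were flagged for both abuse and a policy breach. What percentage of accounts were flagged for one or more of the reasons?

66.0%

By inclusion-exclusion,
P(at least one) = 51.0 + 37.3 − 22.3 = 66.0%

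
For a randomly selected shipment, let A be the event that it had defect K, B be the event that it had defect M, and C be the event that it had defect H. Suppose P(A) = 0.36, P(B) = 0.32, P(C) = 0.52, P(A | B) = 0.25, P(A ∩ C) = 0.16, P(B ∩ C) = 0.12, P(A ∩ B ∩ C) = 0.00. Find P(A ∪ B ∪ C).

P(A ∩ B) = P(B)·P(A|B) = 0.32 × 0.25 = 0.08
Inclusion–exclusion gives
P(A ∪ B ∪ C) = 0.36 + 0.32 + 0.52 − 0.08 − 0.16 − 0.12 + 0.00 = 0.84

0.84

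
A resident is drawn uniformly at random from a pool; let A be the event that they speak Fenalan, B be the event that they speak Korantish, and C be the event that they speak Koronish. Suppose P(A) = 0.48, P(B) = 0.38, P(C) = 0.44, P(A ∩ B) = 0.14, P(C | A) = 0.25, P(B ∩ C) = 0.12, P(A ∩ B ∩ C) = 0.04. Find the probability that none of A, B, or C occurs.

0.04

P(A ∩ C) = P(A)·P(C|A) = 0.48 × 0.25 = 0.12
P(A ∪ B ∪ C) = 0.48 + 0.38 + 0.44 − 0.14 − 0.12 − 0.12 + 0.04 = 0.96
P(none) = 1 − 0.96 = 0.04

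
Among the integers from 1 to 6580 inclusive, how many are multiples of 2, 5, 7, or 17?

4457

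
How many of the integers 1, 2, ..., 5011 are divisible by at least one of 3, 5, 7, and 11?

floor(5011/3) + floor(5011/5) + floor(5011/7) + floor(5011/11) − floor(5011/15) − floor(5011/21) − floor(5011/33) − floor(5011/35) − floor(5011/55) − floor(5011/77) + floor(5011/105) + floor(5011/165) + floor(5011/231) + floor(5011/385) − floor(5011/1155) = 1670 + 1002 + 715 + 455 − 334 − 238 − 151 − 143 − 91 − 65 + 47 + 30 + 21 + 13 − 4 = 2927

2927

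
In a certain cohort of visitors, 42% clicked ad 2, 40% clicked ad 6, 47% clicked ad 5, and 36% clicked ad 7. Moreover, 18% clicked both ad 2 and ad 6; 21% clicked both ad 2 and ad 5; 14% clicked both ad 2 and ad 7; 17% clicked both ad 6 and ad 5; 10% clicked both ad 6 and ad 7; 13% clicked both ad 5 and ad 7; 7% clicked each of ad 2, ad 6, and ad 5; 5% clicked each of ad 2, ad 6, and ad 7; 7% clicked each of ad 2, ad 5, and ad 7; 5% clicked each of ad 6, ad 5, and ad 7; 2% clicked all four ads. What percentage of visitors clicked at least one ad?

94%

P(at least one) = 42 + 40 + 47 + 36 − 18 − 21 − 14 − 17 − 10 − 13 + 7 + 5 + 7 + 5 − 2 = 94%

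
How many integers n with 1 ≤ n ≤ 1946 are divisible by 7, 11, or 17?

By inclusion-exclusion,
⌊1946/7⌋ + ⌊1946/11⌋ + ⌊1946/17⌋ − ⌊1946/77⌋ − ⌊1946/119⌋ − ⌊1946/187⌋ + ⌊1946/1309⌋ = 278 + 176 + 114 − 25 − 16 − 10 + 1 = 518

518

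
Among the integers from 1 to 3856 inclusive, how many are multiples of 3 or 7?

1652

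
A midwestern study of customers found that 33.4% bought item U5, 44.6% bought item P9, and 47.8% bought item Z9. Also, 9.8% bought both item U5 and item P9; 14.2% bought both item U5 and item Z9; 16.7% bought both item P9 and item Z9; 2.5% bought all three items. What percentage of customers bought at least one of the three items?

Apply inclusion-exclusion:
P(union) = 33.4 + 44.6 + 47.8 − 9.8 − 14.2 − 16.7 + 2.5 = 87.6%

87.6%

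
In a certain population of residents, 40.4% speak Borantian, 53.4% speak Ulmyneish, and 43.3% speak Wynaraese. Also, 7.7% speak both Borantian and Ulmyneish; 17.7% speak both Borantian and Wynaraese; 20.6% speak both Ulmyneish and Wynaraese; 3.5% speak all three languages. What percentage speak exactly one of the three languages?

55.6%

By inclusion–exclusion (exactly-one form):
P(exactly one) = 40.4 + 53.4 + 43.3 − 2·7.7 − 2·17.7 − 2·20.6 + 3·3.5 = 55.6%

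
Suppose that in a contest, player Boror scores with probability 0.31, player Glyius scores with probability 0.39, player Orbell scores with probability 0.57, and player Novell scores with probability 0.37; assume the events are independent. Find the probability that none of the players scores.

P(none) = (1 − 0.31) × (1 − 0.39) × (1 − 0.57) × (1 − 0.37) = 0.69 × 0.61 × 0.43 × 0.63 = 0.11402181

0.11402181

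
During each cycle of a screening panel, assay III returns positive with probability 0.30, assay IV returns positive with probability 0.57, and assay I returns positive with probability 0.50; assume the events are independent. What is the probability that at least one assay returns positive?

P(none) = (1 − 0.30) × (1 − 0.57) × (1 − 0.50) = 0.70 × 0.43 × 0.50 = 0.1505
P(at least one) = 1 − 0.1505 = 0.8495

0.8495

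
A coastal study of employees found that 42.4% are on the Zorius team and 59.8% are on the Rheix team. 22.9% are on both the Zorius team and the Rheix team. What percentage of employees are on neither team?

20.7%

P(≥1) = 42.4 + 59.8 − 22.9 = 79.3%
P(none) = 100% − 79.3% = 20.7%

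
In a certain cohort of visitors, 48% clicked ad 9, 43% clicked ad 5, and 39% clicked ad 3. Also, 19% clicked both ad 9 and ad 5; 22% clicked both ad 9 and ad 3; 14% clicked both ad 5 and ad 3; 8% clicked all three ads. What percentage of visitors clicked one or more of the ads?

By inclusion–exclusion:
P(≥1) = 48 + 43 + 39 − 19 − 22 − 14 + 8 = 83%

83%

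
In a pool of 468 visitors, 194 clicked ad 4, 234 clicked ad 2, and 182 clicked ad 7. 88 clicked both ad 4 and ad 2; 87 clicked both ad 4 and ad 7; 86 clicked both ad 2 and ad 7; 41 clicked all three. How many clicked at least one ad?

390

N(≥1) = 194 + 234 + 182 − 88 − 87 − 86 + 41 = 390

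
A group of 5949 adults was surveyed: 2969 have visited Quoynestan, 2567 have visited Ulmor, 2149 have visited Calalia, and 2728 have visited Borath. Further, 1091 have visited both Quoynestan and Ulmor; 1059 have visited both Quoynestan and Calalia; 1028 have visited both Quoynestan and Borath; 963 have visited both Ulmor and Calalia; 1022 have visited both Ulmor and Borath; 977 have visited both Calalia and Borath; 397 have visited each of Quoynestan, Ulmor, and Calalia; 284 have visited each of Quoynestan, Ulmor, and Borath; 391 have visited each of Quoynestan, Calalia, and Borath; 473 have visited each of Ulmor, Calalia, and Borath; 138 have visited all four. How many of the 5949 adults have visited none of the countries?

|at least one| = 2969 + 2567 + 2149 + 2728 − 1091 − 1059 − 1028 − 963 − 1022 − 977 + 397 + 284 + 391 + 473 − 138 = 5680
None: 5949 − 5680 = 269

269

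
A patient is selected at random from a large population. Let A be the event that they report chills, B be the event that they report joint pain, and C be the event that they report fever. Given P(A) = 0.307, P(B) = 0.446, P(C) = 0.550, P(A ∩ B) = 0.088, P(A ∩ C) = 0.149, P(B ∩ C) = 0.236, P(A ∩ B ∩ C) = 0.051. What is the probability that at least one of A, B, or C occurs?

0.881

P(A ∪ B ∪ C) = 0.307 + 0.446 + 0.550 − 0.088 − 0.149 − 0.236 + 0.051 = 0.881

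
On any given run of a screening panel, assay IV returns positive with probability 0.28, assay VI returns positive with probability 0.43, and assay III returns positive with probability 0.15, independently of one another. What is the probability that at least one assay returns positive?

0.65116

P(none) = (1 − 0.28) × (1 − 0.43) × (1 − 0.15) = 0.72 × 0.57 × 0.85 = 0.34884
P(at least one) = 1 − 0.34884 = 0.65116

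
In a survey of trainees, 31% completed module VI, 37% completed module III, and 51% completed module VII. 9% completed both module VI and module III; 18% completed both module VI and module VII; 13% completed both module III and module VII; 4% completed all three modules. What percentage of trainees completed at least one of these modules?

83%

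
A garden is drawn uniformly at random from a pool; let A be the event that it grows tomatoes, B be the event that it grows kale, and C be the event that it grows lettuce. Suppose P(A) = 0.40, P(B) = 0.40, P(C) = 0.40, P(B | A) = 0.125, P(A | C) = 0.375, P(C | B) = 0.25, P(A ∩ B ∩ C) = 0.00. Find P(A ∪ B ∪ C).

P(A ∩ B) = P(A)·P(B|A) = 0.40 × 0.125 = 0.05
P(A ∩ C) = P(C)·P(A|C) = 0.40 × 0.375 = 0.15
P(B ∩ C) = P(B)·P(C|B) = 0.40 × 0.25 = 0.10
By inclusion–exclusion:
P(A ∪ B ∪ C) = 0.40 + 0.40 + 0.40 − 0.05 − 0.15 − 0.10 + 0.00 = 0.90

0.90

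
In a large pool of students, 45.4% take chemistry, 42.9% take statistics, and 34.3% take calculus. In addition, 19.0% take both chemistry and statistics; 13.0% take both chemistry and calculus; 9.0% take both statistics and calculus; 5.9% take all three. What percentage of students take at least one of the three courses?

By inclusion–exclusion:
P(union) = 45.4 + 42.9 + 34.3 − 19.0 − 13.0 − 9.0 + 5.9 = 87.5%

87.5%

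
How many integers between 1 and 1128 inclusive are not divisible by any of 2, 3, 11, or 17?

Apply inclusion-exclusion:
floor(1128/2) + floor(1128/3) + floor(1128/11) + floor(1128/17) − floor(1128/6) − floor(1128/22) − floor(1128/34) − floor(1128/33) − floor(1128/51) − floor(1128/187) + floor(1128/66) + floor(1128/102) + floor(1128/374) + floor(1128/561) − floor(1128/1122) = 564 + 376 + 102 + 66 − 188 − 51 − 33 − 34 − 22 − 6 + 17 + 11 + 3 + 2 − 1 = 806
1128 − 806 = 322

322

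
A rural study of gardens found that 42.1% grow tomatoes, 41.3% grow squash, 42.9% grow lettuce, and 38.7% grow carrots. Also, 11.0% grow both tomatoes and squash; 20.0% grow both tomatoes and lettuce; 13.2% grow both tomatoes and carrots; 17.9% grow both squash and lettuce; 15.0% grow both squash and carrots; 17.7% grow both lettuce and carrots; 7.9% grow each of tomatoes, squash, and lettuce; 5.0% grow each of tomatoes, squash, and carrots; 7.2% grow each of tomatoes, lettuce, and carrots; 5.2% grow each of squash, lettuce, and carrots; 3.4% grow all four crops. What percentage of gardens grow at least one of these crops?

92.1%

Using inclusion–exclusion:
P(at least one) = 42.1 + 41.3 + 42.9 + 38.7 − 11.0 − 20.0 − 13.2 − 17.9 − 15.0 − 17.7 + 7.9 + 5.0 + 7.2 + 5.2 − 3.4 = 92.1%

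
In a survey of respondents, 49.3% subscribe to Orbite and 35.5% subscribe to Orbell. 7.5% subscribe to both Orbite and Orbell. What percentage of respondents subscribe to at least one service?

77.3%

P(≥1) = 49.3 + 35.5 − 7.5 = 77.3%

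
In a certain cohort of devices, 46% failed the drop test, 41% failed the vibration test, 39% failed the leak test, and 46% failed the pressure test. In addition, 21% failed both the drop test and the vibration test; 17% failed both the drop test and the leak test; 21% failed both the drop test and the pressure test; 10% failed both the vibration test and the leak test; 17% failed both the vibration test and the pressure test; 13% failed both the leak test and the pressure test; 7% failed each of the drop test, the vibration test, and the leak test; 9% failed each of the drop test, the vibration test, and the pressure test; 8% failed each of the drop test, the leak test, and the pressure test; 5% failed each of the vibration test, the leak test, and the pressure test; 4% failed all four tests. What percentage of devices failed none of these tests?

P(at least one) = 46 + 41 + 39 + 46 − 21 − 17 − 21 − 10 − 17 − 13 + 7 + 9 + 8 + 5 − 4 = 98%
P(none) = 100% − 98% = 2%

2%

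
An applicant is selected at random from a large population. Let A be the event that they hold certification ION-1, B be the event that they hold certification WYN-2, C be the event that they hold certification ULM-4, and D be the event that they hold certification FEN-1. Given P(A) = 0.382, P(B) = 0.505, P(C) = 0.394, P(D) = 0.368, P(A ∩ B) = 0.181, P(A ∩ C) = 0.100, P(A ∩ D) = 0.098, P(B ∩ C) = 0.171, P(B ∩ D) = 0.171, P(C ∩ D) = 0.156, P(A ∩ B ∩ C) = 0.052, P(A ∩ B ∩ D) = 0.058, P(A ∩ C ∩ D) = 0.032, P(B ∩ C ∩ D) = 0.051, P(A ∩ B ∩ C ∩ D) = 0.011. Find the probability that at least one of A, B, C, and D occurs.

0.954

By inclusion–exclusion:
P(A ∪ B ∪ C ∪ D) = 0.382 + 0.505 + 0.394 + 0.368 − 0.181 − 0.100 − 0.098 − 0.171 − 0.171 − 0.156 + 0.052 + 0.058 + 0.032 + 0.051 − 0.011 = 0.954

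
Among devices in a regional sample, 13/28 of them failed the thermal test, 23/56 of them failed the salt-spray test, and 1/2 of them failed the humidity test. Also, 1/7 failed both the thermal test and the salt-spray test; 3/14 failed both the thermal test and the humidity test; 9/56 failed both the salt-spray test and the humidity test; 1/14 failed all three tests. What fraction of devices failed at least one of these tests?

P(≥1) = 13/28 + 23/56 + 1/2 − 1/7 − 3/14 − 9/56 + 1/14 = 13/14

13/14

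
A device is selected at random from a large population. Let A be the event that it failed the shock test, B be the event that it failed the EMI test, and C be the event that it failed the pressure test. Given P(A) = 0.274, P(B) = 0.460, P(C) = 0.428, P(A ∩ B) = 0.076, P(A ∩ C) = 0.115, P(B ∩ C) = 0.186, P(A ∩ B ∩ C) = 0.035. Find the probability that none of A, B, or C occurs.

0.180

P(A ∪ B ∪ C) = 0.274 + 0.460 + 0.428 − 0.076 − 0.115 − 0.186 + 0.035 = 0.820
P(none) = 1 − 0.820 = 0.180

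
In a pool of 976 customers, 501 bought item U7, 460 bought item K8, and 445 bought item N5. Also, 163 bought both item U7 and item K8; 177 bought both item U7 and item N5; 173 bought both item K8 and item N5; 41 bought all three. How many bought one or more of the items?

By inclusion–exclusion:
|at least one| = 501 + 460 + 445 − 163 − 177 − 173 + 41 = 934

934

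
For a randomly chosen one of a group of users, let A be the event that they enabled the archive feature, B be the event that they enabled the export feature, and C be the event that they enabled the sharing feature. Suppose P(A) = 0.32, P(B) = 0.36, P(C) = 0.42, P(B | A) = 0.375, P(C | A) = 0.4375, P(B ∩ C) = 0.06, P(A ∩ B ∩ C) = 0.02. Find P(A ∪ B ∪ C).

0.80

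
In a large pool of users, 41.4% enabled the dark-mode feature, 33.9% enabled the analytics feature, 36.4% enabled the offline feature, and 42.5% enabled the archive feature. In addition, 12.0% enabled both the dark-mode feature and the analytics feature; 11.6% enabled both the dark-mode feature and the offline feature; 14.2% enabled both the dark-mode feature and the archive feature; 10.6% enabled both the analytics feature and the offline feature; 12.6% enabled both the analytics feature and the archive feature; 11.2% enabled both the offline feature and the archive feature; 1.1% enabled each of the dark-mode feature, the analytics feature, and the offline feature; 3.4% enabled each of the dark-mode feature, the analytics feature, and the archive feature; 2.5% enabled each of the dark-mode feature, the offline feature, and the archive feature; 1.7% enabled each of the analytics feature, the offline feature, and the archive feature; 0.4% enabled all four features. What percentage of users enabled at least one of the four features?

90.3%

Using inclusion–exclusion:
P(union) = 41.4 + 33.9 + 36.4 + 42.5 − 12.0 − 11.6 − 14.2 − 10.6 − 12.6 − 11.2 + 1.1 + 3.4 + 2.5 + 1.7 − 0.4 = 90.3%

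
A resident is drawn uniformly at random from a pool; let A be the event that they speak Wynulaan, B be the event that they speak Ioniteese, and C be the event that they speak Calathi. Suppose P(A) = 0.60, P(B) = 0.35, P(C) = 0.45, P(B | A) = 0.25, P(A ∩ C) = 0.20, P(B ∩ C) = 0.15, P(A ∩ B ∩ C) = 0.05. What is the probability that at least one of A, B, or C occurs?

P(A ∩ B) = P(A)·P(B|A) = 0.60 × 0.25 = 0.15
P(A ∪ B ∪ C) = 0.60 + 0.35 + 0.45 − 0.15 − 0.20 − 0.15 + 0.05 = 0.95

0.95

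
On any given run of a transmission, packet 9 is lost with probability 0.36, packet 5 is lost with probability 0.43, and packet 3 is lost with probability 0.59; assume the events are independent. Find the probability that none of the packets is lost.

Since the events are independent, P(none) is the product of the individual non-occurrence probabilities.
P(none) = (1 − 0.36) × (1 − 0.43) × (1 − 0.59) = 0.64 × 0.57 × 0.41 = 0.149568

0.149568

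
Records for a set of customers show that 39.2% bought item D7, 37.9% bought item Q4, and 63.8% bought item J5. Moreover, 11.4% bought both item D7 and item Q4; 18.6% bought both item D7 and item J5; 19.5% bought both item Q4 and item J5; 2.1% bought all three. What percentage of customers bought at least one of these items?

93.5%

Inclusion–exclusion gives
P(≥1) = 39.2 + 37.9 + 63.8 − 11.4 − 18.6 − 19.5 + 2.1 = 93.5%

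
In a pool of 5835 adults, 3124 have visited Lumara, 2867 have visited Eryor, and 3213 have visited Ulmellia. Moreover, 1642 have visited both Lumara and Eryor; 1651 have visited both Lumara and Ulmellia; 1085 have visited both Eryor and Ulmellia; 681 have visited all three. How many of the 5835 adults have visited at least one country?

Apply inclusion-exclusion:
N(≥1) = 3124 + 2867 + 3213 − 1642 − 1651 − 1085 + 681 = 5507

5507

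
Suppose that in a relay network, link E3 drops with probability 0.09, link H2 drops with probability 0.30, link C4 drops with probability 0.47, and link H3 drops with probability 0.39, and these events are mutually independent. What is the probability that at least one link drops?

0.7940579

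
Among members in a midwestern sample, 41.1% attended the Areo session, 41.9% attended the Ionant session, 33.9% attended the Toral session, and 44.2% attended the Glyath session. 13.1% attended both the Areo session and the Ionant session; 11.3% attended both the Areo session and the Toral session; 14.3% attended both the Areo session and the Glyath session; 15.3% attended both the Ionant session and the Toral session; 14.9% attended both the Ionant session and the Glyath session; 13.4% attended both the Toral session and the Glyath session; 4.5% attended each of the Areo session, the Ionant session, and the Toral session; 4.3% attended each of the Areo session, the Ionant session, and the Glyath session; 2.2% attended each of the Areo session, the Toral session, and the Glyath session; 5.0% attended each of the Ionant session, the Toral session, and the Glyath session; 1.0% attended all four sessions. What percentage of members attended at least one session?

93.8%

By inclusion–exclusion:
P(union) = 41.1 + 41.9 + 33.9 + 44.2 − 13.1 − 11.3 − 14.3 − 15.3 − 14.9 − 13.4 + 4.5 + 4.3 + 2.2 + 5.0 − 1.0 = 93.8%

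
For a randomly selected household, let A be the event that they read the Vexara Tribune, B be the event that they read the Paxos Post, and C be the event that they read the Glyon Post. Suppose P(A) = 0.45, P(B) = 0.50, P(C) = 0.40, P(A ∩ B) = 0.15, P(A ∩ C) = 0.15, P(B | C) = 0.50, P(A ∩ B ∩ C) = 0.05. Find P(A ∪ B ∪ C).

P(B ∩ C) = P(C)·P(B|C) = 0.40 × 0.50 = 0.20
P(A ∪ B ∪ C) = 0.45 + 0.50 + 0.40 − 0.15 − 0.15 − 0.20 + 0.05 = 0.90

0.90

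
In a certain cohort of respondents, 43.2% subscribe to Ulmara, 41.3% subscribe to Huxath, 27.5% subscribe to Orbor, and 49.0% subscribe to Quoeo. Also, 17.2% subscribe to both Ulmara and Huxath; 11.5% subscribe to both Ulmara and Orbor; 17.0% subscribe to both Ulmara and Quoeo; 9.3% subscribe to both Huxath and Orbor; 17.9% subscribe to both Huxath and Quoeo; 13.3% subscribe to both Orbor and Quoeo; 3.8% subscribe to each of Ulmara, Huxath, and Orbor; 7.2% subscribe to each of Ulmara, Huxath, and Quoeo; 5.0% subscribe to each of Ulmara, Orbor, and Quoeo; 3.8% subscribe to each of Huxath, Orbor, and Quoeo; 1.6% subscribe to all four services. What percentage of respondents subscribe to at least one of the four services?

P(union) = 43.2 + 41.3 + 27.5 + 49.0 − 17.2 − 11.5 − 17.0 − 9.3 − 17.9 − 13.3 + 3.8 + 7.2 + 5.0 + 3.8 − 1.6 = 93.0%

93.0%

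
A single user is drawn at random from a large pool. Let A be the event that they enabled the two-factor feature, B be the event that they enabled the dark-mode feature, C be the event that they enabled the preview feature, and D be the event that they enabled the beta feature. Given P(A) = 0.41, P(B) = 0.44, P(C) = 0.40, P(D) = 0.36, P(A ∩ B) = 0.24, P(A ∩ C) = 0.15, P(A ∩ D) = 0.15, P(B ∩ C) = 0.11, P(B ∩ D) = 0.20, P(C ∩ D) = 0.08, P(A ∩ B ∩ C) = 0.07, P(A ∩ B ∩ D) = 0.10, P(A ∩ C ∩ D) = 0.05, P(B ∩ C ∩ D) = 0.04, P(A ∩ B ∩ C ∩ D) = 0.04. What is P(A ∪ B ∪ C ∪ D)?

0.90

Apply inclusion-exclusion:
P(A ∪ B ∪ C ∪ D) = 0.41 + 0.44 + 0.40 + 0.36 − 0.24 − 0.15 − 0.15 − 0.11 − 0.20 − 0.08 + 0.07 + 0.10 + 0.05 + 0.04 − 0.04 = 0.90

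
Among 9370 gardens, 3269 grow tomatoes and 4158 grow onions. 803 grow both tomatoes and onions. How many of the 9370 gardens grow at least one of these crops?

6624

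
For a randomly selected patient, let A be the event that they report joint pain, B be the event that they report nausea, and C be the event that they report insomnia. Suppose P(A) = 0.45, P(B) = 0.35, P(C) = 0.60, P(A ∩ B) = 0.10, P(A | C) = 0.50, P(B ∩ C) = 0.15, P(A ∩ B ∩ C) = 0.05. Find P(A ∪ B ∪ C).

P(A ∩ C) = P(C)·P(A|C) = 0.60 × 0.50 = 0.30
P(A ∪ B ∪ C) = 0.45 + 0.35 + 0.60 − 0.10 − 0.30 − 0.15 + 0.05 = 0.90

0.90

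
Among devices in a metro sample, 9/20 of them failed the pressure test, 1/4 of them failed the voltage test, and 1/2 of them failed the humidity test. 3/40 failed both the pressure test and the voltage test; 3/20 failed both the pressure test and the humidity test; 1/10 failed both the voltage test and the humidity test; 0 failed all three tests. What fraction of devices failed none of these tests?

Using inclusion–exclusion:
P(union) = 9/20 + 1/4 + 1/2 − 3/40 − 3/20 − 1/10 + 0 = 7/8
P(none) = 1 − 7/8 = 1/8

1/8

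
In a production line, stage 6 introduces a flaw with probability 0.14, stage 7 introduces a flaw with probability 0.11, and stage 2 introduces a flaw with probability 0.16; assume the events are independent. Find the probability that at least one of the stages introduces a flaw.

0.357064

Since the events are independent, P(none) is the product of the individual non-occurrence probabilities.
P(none) = (1 − 0.14) × (1 − 0.11) × (1 − 0.16) = 0.86 × 0.89 × 0.84 = 0.642936
P(at least one) = 1 − 0.642936 = 0.357064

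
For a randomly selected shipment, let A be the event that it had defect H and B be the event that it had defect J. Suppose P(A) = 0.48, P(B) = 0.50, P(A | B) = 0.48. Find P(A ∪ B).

0.74

P(A ∩ B) = P(B)·P(A|B) = 0.50 × 0.48 = 0.24
P(A ∪ B) = 0.48 + 0.50 − 0.24 = 0.74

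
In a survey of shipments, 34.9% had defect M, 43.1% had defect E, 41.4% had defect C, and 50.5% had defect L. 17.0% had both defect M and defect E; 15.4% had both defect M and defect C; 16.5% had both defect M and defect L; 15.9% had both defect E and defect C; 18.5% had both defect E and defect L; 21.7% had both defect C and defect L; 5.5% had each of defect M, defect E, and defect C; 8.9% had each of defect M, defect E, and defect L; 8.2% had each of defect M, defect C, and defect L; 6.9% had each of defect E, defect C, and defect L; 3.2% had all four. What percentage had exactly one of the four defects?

P(exactly one) = 34.9 + 43.1 + 41.4 + 50.5 − 2·17.0 − 2·15.4 − 2·16.5 − 2·15.9 − 2·18.5 − 2·21.7 + 3·5.5 + 3·8.9 + 3·8.2 + 3·6.9 − 4·3.2 = 35.6%

35.6%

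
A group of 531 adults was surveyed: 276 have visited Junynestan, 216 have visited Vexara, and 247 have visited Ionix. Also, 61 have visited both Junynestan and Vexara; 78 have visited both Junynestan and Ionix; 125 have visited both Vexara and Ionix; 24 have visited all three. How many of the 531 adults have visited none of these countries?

|at least one| = 276 + 216 + 247 − 61 − 78 − 125 + 24 = 499
None: 531 − 499 = 32

32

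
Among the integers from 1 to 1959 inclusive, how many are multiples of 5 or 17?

Inclusion–exclusion gives
floor(1959/5) + floor(1959/17) − floor(1959/85) = 391 + 115 − 23 = 483

483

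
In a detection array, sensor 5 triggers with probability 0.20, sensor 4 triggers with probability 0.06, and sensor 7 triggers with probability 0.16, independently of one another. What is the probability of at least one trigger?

0.36832

P(none) = (1 − 0.20) × (1 − 0.06) × (1 − 0.16) = 0.80 × 0.94 × 0.84 = 0.63168
P(at least one) = 1 − 0.63168 = 0.36832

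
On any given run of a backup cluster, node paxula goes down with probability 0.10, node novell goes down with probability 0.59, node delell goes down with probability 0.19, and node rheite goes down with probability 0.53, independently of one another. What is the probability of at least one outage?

P(none) = (1 − 0.10) × (1 − 0.59) × (1 − 0.19) × (1 − 0.53) = 0.90 × 0.41 × 0.81 × 0.47 = 0.1404783
P(at least one) = 1 − 0.1404783 = 0.8595217

0.8595217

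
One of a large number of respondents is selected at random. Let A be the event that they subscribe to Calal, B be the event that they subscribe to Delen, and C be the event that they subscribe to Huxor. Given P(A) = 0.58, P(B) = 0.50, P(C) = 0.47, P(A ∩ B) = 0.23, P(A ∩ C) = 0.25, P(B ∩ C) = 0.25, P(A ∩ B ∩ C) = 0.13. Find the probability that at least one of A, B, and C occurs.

0.95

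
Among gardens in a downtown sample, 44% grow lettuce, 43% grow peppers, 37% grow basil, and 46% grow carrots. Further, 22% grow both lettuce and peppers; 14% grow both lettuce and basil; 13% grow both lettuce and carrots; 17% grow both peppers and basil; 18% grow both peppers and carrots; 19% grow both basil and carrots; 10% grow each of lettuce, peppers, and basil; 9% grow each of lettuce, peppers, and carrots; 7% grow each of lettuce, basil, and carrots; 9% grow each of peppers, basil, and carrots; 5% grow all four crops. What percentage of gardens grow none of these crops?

3%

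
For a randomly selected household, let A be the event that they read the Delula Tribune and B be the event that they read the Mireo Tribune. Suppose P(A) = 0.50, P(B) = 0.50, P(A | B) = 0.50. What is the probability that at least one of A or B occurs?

P(A ∩ B) = P(B)·P(A|B) = 0.50 × 0.50 = 0.25
By inclusion–exclusion:
P(A ∪ B) = 0.50 + 0.50 − 0.25 = 0.75

0.75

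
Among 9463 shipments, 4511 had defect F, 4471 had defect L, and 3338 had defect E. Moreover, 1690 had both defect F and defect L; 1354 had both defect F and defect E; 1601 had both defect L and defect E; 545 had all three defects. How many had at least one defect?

|union| = 4511 + 4471 + 3338 − 1690 − 1354 − 1601 + 545 = 8220

8220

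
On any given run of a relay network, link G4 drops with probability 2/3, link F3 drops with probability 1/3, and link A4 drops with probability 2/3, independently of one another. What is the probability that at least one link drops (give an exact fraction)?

P(none) = (1 − 2/3) × (1 − 1/3) × (1 − 2/3) = 1/3 × 2/3 × 1/3 = 2/27
P(at least one) = 1 − 2/27 = 25/27

25/27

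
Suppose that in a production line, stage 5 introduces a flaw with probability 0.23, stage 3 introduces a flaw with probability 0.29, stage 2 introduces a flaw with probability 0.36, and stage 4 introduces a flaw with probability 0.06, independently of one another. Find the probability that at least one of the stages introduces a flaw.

P(none) = (1 − 0.23) × (1 − 0.29) × (1 − 0.36) × (1 − 0.06) = 0.77 × 0.71 × 0.64 × 0.94 = 0.32889472
P(at least one) = 1 − 0.32889472 = 0.67110528

0.67110528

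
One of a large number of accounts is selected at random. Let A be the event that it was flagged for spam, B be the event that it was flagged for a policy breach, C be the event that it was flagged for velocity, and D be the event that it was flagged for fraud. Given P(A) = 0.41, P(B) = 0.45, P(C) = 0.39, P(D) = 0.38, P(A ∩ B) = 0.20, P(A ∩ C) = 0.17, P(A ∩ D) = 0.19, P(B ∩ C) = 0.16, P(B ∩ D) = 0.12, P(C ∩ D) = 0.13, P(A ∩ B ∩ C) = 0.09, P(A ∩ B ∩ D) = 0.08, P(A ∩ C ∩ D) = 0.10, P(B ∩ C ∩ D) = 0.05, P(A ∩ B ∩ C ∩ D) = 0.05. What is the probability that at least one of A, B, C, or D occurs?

P(A ∪ B ∪ C ∪ D) = 0.41 + 0.45 + 0.39 + 0.38 − 0.20 − 0.17 − 0.19 − 0.16 − 0.12 − 0.13 + 0.09 + 0.08 + 0.10 + 0.05 − 0.05 = 0.93

0.93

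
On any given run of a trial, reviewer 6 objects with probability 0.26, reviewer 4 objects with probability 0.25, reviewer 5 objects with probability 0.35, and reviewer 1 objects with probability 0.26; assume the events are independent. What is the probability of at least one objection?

0.733045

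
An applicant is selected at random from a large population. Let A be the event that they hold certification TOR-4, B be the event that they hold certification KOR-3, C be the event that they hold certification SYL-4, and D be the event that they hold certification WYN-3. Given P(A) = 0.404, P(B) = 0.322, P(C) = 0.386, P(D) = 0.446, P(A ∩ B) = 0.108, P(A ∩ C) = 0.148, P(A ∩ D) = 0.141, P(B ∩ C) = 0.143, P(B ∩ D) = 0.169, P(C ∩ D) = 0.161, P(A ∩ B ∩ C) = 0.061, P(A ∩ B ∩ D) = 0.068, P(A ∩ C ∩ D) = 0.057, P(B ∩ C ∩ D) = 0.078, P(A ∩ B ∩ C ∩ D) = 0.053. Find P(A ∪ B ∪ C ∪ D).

0.899

Apply inclusion-exclusion:
P(A ∪ B ∪ C ∪ D) = 0.404 + 0.322 + 0.386 + 0.446 − 0.108 − 0.148 − 0.141 − 0.143 − 0.169 − 0.161 + 0.061 + 0.068 + 0.057 + 0.078 − 0.053 = 0.899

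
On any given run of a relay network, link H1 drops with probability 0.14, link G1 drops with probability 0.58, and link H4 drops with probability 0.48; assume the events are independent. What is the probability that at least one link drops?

Independence gives P(none) = ∏(1 − pᵢ).
P(none) = (1 − 0.14) × (1 − 0.58) × (1 − 0.48) = 0.86 × 0.42 × 0.52 = 0.187824
P(at least one) = 1 − 0.187824 = 0.812176

0.812176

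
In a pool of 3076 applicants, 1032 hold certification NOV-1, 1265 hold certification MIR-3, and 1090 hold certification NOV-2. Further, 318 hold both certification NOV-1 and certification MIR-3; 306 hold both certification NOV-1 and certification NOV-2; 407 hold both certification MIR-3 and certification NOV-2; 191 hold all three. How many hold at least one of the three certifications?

2547

By inclusion-exclusion,
|at least one| = 1032 + 1265 + 1090 − 318 − 306 − 407 + 191 = 2547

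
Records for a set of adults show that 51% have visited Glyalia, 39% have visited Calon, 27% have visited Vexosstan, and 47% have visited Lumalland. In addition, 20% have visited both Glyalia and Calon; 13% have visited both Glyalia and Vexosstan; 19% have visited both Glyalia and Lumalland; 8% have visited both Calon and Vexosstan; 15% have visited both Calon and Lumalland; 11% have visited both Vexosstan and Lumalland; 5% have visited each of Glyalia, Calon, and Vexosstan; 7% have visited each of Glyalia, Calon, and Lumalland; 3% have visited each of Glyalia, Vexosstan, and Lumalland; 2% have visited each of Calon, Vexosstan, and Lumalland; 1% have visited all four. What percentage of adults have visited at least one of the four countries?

P(≥1) = 51 + 39 + 27 + 47 − 20 − 13 − 19 − 8 − 15 − 11 + 5 + 7 + 3 + 2 − 1 = 94%

94%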